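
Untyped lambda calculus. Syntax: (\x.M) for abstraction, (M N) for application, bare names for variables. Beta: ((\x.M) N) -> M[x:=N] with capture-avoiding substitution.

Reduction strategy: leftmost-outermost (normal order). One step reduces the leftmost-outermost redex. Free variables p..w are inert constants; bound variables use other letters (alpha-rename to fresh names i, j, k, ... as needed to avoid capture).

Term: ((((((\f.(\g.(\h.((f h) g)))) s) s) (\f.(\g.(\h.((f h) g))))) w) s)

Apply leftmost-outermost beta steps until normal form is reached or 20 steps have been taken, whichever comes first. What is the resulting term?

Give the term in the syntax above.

Answer: ((((s (\f.(\g.(\h.((f h) g))))) s) w) s)

Derivation:
Step 0: ((((((\f.(\g.(\h.((f h) g)))) s) s) (\f.(\g.(\h.((f h) g))))) w) s)
Step 1: (((((\g.(\h.((s h) g))) s) (\f.(\g.(\h.((f h) g))))) w) s)
Step 2: ((((\h.((s h) s)) (\f.(\g.(\h.((f h) g))))) w) s)
Step 3: ((((s (\f.(\g.(\h.((f h) g))))) s) w) s)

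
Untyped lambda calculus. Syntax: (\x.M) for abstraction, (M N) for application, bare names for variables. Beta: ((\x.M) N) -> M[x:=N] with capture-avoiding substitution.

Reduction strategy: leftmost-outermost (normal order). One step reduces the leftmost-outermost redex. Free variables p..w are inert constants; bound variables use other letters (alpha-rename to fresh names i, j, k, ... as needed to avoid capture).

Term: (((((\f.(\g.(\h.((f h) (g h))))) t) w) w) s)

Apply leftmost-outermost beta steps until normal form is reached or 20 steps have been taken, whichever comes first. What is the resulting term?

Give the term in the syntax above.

Answer: (((t w) (w w)) s)

Derivation:
Step 0: (((((\f.(\g.(\h.((f h) (g h))))) t) w) w) s)
Step 1: ((((\g.(\h.((t h) (g h)))) w) w) s)
Step 2: (((\h.((t h) (w h))) w) s)
Step 3: (((t w) (w w)) s)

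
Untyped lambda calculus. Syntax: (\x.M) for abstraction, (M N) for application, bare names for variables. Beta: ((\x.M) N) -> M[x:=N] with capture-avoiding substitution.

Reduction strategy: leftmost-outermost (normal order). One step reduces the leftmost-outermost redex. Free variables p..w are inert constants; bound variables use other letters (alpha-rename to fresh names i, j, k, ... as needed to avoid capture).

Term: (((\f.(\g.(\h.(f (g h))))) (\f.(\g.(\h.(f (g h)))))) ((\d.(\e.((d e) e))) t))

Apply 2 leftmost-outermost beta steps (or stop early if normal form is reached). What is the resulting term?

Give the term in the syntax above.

Step 0: (((\f.(\g.(\h.(f (g h))))) (\f.(\g.(\h.(f (g h)))))) ((\d.(\e.((d e) e))) t))
Step 1: ((\g.(\h.((\f.(\g.(\h.(f (g h))))) (g h)))) ((\d.(\e.((d e) e))) t))
Step 2: (\h.((\f.(\g.(\h.(f (g h))))) (((\d.(\e.((d e) e))) t) h)))

Answer: (\h.((\f.(\g.(\h.(f (g h))))) (((\d.(\e.((d e) e))) t) h)))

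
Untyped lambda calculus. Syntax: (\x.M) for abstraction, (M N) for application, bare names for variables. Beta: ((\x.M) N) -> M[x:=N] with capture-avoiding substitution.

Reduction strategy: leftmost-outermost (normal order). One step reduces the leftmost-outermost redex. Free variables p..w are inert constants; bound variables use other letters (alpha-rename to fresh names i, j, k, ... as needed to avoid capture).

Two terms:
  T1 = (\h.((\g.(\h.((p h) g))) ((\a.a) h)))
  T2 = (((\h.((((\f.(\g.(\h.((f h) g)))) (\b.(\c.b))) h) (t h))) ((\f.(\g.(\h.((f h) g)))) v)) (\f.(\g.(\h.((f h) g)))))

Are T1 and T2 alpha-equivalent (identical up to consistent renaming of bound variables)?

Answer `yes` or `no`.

Answer: no

Derivation:
Term 1: (\h.((\g.(\h.((p h) g))) ((\a.a) h)))
Term 2: (((\h.((((\f.(\g.(\h.((f h) g)))) (\b.(\c.b))) h) (t h))) ((\f.(\g.(\h.((f h) g)))) v)) (\f.(\g.(\h.((f h) g)))))
Alpha-equivalence: compare structure up to binder renaming.
Result: False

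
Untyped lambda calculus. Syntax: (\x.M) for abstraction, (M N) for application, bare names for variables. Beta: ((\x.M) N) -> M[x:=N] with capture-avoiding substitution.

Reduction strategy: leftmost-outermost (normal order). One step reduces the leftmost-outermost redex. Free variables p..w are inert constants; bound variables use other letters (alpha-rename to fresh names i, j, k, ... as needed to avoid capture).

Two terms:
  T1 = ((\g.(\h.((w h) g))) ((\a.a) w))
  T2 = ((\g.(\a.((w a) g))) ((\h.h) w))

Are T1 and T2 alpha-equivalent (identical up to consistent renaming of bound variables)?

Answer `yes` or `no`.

Answer: yes

Derivation:
Term 1: ((\g.(\h.((w h) g))) ((\a.a) w))
Term 2: ((\g.(\a.((w a) g))) ((\h.h) w))
Alpha-equivalence: compare structure up to binder renaming.
Result: True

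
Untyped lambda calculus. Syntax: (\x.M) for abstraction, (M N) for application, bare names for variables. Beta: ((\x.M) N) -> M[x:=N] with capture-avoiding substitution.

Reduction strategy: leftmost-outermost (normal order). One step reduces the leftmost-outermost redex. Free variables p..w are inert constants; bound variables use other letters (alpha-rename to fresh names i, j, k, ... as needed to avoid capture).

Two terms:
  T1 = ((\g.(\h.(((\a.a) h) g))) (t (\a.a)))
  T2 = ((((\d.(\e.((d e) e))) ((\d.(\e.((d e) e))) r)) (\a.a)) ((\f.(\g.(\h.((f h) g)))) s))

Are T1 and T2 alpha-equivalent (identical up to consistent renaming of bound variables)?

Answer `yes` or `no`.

Term 1: ((\g.(\h.(((\a.a) h) g))) (t (\a.a)))
Term 2: ((((\d.(\e.((d e) e))) ((\d.(\e.((d e) e))) r)) (\a.a)) ((\f.(\g.(\h.((f h) g)))) s))
Alpha-equivalence: compare structure up to binder renaming.
Result: False

Answer: no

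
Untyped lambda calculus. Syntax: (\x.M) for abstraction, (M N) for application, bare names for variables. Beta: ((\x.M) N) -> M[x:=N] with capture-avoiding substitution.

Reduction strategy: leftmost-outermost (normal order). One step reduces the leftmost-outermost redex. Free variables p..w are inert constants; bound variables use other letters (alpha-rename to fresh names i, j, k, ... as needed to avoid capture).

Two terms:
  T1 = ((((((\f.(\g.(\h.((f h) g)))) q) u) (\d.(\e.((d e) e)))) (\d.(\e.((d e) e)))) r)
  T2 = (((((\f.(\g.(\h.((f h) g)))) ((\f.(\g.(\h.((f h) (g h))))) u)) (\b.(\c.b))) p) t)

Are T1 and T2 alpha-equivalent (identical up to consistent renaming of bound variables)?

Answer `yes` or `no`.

Term 1: ((((((\f.(\g.(\h.((f h) g)))) q) u) (\d.(\e.((d e) e)))) (\d.(\e.((d e) e)))) r)
Term 2: (((((\f.(\g.(\h.((f h) g)))) ((\f.(\g.(\h.((f h) (g h))))) u)) (\b.(\c.b))) p) t)
Alpha-equivalence: compare structure up to binder renaming.
Result: False

Answer: no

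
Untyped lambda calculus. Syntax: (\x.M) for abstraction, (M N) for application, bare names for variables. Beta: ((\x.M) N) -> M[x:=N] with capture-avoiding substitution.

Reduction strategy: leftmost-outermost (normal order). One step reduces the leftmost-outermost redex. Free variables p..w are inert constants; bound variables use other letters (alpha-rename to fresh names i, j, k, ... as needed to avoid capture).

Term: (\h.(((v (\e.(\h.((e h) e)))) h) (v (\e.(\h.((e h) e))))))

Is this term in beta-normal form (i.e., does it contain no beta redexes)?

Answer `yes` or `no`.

Term: (\h.(((v (\e.(\h.((e h) e)))) h) (v (\e.(\h.((e h) e))))))
No beta redexes found.

Answer: yes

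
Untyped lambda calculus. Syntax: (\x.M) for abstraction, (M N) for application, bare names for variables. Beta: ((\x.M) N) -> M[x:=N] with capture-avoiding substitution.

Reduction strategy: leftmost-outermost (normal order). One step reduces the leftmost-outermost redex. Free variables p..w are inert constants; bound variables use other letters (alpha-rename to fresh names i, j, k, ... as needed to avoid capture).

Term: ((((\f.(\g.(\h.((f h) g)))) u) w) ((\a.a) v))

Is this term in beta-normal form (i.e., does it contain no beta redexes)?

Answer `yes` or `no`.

Answer: no

Derivation:
Term: ((((\f.(\g.(\h.((f h) g)))) u) w) ((\a.a) v))
Found 2 beta redex(es).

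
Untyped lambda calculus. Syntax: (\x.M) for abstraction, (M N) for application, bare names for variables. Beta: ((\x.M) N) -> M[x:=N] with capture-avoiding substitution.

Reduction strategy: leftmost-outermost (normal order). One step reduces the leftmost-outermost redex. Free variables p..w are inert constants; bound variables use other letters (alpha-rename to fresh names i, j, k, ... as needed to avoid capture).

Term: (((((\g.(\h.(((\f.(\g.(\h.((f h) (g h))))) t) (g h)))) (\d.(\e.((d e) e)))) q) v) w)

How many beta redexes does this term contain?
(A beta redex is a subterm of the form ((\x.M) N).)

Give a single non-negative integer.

Answer: 2

Derivation:
Term: (((((\g.(\h.(((\f.(\g.(\h.((f h) (g h))))) t) (g h)))) (\d.(\e.((d e) e)))) q) v) w)
  Redex: ((\g.(\h.(((\f.(\g.(\h.((f h) (g h))))) t) (g h)))) (\d.(\e.((d e) e))))
  Redex: ((\f.(\g.(\h.((f h) (g h))))) t)
Total redexes: 2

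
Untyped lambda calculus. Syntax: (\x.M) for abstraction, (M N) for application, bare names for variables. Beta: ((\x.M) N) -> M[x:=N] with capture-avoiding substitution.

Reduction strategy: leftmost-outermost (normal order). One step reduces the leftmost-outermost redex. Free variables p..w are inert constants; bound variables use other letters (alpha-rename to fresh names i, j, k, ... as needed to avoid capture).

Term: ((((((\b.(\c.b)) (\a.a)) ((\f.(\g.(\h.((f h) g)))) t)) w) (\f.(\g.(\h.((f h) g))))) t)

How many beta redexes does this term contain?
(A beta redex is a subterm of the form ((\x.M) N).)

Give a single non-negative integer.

Answer: 2

Derivation:
Term: ((((((\b.(\c.b)) (\a.a)) ((\f.(\g.(\h.((f h) g)))) t)) w) (\f.(\g.(\h.((f h) g))))) t)
  Redex: ((\b.(\c.b)) (\a.a))
  Redex: ((\f.(\g.(\h.((f h) g)))) t)
Total redexes: 2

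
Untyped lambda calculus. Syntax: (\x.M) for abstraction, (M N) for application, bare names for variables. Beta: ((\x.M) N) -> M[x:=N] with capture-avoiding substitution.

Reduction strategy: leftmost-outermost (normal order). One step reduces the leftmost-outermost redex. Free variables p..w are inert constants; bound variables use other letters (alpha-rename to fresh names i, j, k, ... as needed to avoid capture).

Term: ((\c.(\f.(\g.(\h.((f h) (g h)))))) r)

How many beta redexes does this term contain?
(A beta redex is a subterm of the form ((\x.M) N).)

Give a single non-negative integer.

Term: ((\c.(\f.(\g.(\h.((f h) (g h)))))) r)
  Redex: ((\c.(\f.(\g.(\h.((f h) (g h)))))) r)
Total redexes: 1

Answer: 1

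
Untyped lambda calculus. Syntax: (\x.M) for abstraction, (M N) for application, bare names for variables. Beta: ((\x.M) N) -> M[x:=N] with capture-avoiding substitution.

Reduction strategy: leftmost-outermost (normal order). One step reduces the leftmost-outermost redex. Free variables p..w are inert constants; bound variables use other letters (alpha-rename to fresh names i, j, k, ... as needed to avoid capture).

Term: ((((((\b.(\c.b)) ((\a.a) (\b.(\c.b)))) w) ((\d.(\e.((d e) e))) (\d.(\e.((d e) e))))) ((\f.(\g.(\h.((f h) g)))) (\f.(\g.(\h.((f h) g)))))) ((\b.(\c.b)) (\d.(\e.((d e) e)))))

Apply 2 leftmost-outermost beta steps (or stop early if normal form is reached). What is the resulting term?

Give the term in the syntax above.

Answer: (((((\a.a) (\b.(\c.b))) ((\d.(\e.((d e) e))) (\d.(\e.((d e) e))))) ((\f.(\g.(\h.((f h) g)))) (\f.(\g.(\h.((f h) g)))))) ((\b.(\c.b)) (\d.(\e.((d e) e)))))

Derivation:
Step 0: ((((((\b.(\c.b)) ((\a.a) (\b.(\c.b)))) w) ((\d.(\e.((d e) e))) (\d.(\e.((d e) e))))) ((\f.(\g.(\h.((f h) g)))) (\f.(\g.(\h.((f h) g)))))) ((\b.(\c.b)) (\d.(\e.((d e) e)))))
Step 1: (((((\c.((\a.a) (\b.(\c.b)))) w) ((\d.(\e.((d e) e))) (\d.(\e.((d e) e))))) ((\f.(\g.(\h.((f h) g)))) (\f.(\g.(\h.((f h) g)))))) ((\b.(\c.b)) (\d.(\e.((d e) e)))))
Step 2: (((((\a.a) (\b.(\c.b))) ((\d.(\e.((d e) e))) (\d.(\e.((d e) e))))) ((\f.(\g.(\h.((f h) g)))) (\f.(\g.(\h.((f h) g)))))) ((\b.(\c.b)) (\d.(\e.((d e) e)))))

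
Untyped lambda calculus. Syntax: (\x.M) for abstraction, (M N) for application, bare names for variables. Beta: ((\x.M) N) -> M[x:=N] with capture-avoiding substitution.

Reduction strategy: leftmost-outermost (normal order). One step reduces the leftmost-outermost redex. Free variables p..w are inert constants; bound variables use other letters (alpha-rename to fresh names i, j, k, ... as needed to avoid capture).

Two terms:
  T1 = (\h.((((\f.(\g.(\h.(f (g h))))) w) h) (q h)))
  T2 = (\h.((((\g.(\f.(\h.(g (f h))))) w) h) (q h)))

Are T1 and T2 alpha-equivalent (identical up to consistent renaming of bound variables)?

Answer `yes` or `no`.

Answer: yes

Derivation:
Term 1: (\h.((((\f.(\g.(\h.(f (g h))))) w) h) (q h)))
Term 2: (\h.((((\g.(\f.(\h.(g (f h))))) w) h) (q h)))
Alpha-equivalence: compare structure up to binder renaming.
Result: True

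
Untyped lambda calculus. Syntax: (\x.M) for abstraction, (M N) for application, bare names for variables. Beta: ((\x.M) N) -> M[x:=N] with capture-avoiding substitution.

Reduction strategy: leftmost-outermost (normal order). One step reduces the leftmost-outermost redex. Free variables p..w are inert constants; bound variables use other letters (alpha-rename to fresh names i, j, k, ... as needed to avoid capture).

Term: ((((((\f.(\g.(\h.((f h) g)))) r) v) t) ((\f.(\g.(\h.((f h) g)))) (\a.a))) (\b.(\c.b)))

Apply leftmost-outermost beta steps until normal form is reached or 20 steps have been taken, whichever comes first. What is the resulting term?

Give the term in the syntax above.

Step 0: ((((((\f.(\g.(\h.((f h) g)))) r) v) t) ((\f.(\g.(\h.((f h) g)))) (\a.a))) (\b.(\c.b)))
Step 1: (((((\g.(\h.((r h) g))) v) t) ((\f.(\g.(\h.((f h) g)))) (\a.a))) (\b.(\c.b)))
Step 2: ((((\h.((r h) v)) t) ((\f.(\g.(\h.((f h) g)))) (\a.a))) (\b.(\c.b)))
Step 3: ((((r t) v) ((\f.(\g.(\h.((f h) g)))) (\a.a))) (\b.(\c.b)))
Step 4: ((((r t) v) (\g.(\h.(((\a.a) h) g)))) (\b.(\c.b)))
Step 5: ((((r t) v) (\g.(\h.(h g)))) (\b.(\c.b)))

Answer: ((((r t) v) (\g.(\h.(h g)))) (\b.(\c.b)))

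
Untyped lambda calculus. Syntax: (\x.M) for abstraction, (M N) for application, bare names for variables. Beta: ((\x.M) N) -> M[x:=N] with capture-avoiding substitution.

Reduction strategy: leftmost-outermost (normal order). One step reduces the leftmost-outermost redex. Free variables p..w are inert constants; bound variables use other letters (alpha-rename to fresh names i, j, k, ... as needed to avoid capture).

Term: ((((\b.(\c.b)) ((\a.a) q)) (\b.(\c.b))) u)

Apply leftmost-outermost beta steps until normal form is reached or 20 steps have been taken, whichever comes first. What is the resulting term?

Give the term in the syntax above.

Answer: (q u)

Derivation:
Step 0: ((((\b.(\c.b)) ((\a.a) q)) (\b.(\c.b))) u)
Step 1: (((\c.((\a.a) q)) (\b.(\c.b))) u)
Step 2: (((\a.a) q) u)
Step 3: (q u)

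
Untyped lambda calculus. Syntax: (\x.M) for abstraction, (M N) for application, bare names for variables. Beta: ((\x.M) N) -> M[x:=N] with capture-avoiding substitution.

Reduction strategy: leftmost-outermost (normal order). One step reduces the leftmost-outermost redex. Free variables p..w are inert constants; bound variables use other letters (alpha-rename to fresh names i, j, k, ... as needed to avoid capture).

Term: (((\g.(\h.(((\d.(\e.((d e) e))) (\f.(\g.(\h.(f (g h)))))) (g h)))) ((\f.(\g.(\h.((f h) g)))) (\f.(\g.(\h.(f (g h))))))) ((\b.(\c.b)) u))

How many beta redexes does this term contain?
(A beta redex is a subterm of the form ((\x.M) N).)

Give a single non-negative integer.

Answer: 4

Derivation:
Term: (((\g.(\h.(((\d.(\e.((d e) e))) (\f.(\g.(\h.(f (g h)))))) (g h)))) ((\f.(\g.(\h.((f h) g)))) (\f.(\g.(\h.(f (g h))))))) ((\b.(\c.b)) u))
  Redex: ((\g.(\h.(((\d.(\e.((d e) e))) (\f.(\g.(\h.(f (g h)))))) (g h)))) ((\f.(\g.(\h.((f h) g)))) (\f.(\g.(\h.(f (g h)))))))
  Redex: ((\d.(\e.((d e) e))) (\f.(\g.(\h.(f (g h))))))
  Redex: ((\f.(\g.(\h.((f h) g)))) (\f.(\g.(\h.(f (g h))))))
  Redex: ((\b.(\c.b)) u)
Total redexes: 4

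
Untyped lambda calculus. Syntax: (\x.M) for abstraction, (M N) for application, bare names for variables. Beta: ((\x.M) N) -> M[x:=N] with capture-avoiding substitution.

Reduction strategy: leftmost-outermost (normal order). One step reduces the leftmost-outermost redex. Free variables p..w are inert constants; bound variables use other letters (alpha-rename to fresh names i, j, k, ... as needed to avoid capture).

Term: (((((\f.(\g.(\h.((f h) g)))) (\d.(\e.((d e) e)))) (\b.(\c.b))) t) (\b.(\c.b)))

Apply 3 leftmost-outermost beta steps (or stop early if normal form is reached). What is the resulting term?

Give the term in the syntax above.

Step 0: (((((\f.(\g.(\h.((f h) g)))) (\d.(\e.((d e) e)))) (\b.(\c.b))) t) (\b.(\c.b)))
Step 1: ((((\g.(\h.(((\d.(\e.((d e) e))) h) g))) (\b.(\c.b))) t) (\b.(\c.b)))
Step 2: (((\h.(((\d.(\e.((d e) e))) h) (\b.(\c.b)))) t) (\b.(\c.b)))
Step 3: ((((\d.(\e.((d e) e))) t) (\b.(\c.b))) (\b.(\c.b)))

Answer: ((((\d.(\e.((d e) e))) t) (\b.(\c.b))) (\b.(\c.b)))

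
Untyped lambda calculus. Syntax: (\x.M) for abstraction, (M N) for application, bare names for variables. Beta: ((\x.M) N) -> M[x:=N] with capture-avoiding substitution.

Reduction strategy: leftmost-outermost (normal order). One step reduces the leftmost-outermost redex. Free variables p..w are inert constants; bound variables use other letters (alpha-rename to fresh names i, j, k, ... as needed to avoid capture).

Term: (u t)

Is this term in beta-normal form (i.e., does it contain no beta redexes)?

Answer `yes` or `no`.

Term: (u t)
No beta redexes found.

Answer: yes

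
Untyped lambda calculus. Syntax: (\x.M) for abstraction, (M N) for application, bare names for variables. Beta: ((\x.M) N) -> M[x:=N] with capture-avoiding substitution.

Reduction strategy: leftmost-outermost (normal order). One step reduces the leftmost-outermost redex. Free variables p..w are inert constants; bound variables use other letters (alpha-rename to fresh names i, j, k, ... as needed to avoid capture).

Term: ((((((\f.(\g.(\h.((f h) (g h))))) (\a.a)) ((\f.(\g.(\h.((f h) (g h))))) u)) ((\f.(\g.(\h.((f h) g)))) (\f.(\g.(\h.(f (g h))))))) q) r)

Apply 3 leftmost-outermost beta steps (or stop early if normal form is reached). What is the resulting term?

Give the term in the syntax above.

Answer: (((((\a.a) ((\f.(\g.(\h.((f h) g)))) (\f.(\g.(\h.(f (g h))))))) (((\f.(\g.(\h.((f h) (g h))))) u) ((\f.(\g.(\h.((f h) g)))) (\f.(\g.(\h.(f (g h)))))))) q) r)

Derivation:
Step 0: ((((((\f.(\g.(\h.((f h) (g h))))) (\a.a)) ((\f.(\g.(\h.((f h) (g h))))) u)) ((\f.(\g.(\h.((f h) g)))) (\f.(\g.(\h.(f (g h))))))) q) r)
Step 1: (((((\g.(\h.(((\a.a) h) (g h)))) ((\f.(\g.(\h.((f h) (g h))))) u)) ((\f.(\g.(\h.((f h) g)))) (\f.(\g.(\h.(f (g h))))))) q) r)
Step 2: ((((\h.(((\a.a) h) (((\f.(\g.(\h.((f h) (g h))))) u) h))) ((\f.(\g.(\h.((f h) g)))) (\f.(\g.(\h.(f (g h))))))) q) r)
Step 3: (((((\a.a) ((\f.(\g.(\h.((f h) g)))) (\f.(\g.(\h.(f (g h))))))) (((\f.(\g.(\h.((f h) (g h))))) u) ((\f.(\g.(\h.((f h) g)))) (\f.(\g.(\h.(f (g h)))))))) q) r)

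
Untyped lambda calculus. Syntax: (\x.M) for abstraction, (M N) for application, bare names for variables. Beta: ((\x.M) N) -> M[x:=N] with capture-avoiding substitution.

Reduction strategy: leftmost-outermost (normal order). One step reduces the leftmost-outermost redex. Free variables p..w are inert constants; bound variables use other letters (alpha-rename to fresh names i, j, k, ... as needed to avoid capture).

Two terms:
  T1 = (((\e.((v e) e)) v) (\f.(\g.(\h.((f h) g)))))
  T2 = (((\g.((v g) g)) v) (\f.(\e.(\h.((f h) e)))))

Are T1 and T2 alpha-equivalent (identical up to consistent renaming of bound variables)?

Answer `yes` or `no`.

Answer: yes

Derivation:
Term 1: (((\e.((v e) e)) v) (\f.(\g.(\h.((f h) g)))))
Term 2: (((\g.((v g) g)) v) (\f.(\e.(\h.((f h) e)))))
Alpha-equivalence: compare structure up to binder renaming.
Result: True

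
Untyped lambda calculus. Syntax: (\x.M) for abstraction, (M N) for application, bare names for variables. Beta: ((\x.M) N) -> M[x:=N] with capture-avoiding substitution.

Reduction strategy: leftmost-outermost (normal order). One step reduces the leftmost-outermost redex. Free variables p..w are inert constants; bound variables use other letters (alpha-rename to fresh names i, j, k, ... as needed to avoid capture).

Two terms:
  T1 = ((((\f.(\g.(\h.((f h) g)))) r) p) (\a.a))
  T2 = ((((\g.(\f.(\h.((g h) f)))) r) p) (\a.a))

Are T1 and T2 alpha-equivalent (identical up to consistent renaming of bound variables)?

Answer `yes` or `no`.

Answer: yes

Derivation:
Term 1: ((((\f.(\g.(\h.((f h) g)))) r) p) (\a.a))
Term 2: ((((\g.(\f.(\h.((g h) f)))) r) p) (\a.a))
Alpha-equivalence: compare structure up to binder renaming.
Result: True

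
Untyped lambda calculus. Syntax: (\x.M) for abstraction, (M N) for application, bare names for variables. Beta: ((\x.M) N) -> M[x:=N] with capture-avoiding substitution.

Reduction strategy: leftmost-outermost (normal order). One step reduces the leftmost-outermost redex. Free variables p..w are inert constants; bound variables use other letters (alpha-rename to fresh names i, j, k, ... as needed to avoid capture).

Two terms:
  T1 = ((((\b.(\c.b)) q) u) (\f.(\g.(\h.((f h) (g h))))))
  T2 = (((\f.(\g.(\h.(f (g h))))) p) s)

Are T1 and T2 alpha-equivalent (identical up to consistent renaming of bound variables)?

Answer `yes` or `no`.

Term 1: ((((\b.(\c.b)) q) u) (\f.(\g.(\h.((f h) (g h))))))
Term 2: (((\f.(\g.(\h.(f (g h))))) p) s)
Alpha-equivalence: compare structure up to binder renaming.
Result: False

Answer: no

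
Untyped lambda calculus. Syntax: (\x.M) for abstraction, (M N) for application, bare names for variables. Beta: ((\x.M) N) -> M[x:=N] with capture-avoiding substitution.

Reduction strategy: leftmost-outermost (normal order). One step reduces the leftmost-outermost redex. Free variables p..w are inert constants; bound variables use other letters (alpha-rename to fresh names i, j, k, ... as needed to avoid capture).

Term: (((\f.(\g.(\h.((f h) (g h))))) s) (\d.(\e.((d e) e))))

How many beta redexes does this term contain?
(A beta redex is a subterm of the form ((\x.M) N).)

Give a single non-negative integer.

Term: (((\f.(\g.(\h.((f h) (g h))))) s) (\d.(\e.((d e) e))))
  Redex: ((\f.(\g.(\h.((f h) (g h))))) s)
Total redexes: 1

Answer: 1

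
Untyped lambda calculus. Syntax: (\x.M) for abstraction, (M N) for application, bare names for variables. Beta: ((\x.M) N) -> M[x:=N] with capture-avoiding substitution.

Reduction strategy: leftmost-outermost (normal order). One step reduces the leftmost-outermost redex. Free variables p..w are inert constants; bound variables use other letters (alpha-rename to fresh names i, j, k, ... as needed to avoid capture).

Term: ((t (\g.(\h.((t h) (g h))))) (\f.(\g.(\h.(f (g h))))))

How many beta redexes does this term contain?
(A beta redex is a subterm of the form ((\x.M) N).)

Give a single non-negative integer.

Answer: 0

Derivation:
Term: ((t (\g.(\h.((t h) (g h))))) (\f.(\g.(\h.(f (g h))))))
  (no redexes)
Total redexes: 0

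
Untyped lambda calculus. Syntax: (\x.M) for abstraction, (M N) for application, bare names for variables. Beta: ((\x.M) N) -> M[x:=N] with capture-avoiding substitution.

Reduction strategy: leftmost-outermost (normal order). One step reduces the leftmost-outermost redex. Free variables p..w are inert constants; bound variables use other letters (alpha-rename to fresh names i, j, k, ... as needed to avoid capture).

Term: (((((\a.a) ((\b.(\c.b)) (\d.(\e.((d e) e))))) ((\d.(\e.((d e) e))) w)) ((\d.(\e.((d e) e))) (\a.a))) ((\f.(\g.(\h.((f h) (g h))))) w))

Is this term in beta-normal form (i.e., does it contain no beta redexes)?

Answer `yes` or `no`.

Term: (((((\a.a) ((\b.(\c.b)) (\d.(\e.((d e) e))))) ((\d.(\e.((d e) e))) w)) ((\d.(\e.((d e) e))) (\a.a))) ((\f.(\g.(\h.((f h) (g h))))) w))
Found 5 beta redex(es).

Answer: no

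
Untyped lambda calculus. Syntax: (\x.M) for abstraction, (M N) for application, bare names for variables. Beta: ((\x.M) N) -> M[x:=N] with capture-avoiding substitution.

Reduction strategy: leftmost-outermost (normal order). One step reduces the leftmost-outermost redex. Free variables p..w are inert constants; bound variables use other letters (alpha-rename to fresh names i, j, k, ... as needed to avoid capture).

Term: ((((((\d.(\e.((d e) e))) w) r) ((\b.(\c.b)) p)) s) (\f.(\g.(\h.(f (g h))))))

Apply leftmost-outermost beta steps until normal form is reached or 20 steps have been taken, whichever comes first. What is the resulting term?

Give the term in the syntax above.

Step 0: ((((((\d.(\e.((d e) e))) w) r) ((\b.(\c.b)) p)) s) (\f.(\g.(\h.(f (g h))))))
Step 1: (((((\e.((w e) e)) r) ((\b.(\c.b)) p)) s) (\f.(\g.(\h.(f (g h))))))
Step 2: (((((w r) r) ((\b.(\c.b)) p)) s) (\f.(\g.(\h.(f (g h))))))
Step 3: (((((w r) r) (\c.p)) s) (\f.(\g.(\h.(f (g h))))))

Answer: (((((w r) r) (\c.p)) s) (\f.(\g.(\h.(f (g h))))))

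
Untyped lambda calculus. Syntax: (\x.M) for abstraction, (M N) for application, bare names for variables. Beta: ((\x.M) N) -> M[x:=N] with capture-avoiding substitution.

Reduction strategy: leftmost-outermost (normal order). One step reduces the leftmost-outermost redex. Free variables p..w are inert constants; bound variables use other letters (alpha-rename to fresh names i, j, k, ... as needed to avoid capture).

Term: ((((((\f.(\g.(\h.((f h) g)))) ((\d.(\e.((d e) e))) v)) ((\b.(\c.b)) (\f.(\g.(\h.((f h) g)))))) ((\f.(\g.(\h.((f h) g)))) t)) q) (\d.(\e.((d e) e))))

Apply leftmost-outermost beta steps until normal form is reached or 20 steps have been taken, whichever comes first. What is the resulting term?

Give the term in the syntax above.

Answer: (((((v (\g.(\h.((t h) g)))) (\g.(\h.((t h) g)))) (\c.(\f.(\g.(\h.((f h) g)))))) q) (\d.(\e.((d e) e))))

Derivation:
Step 0: ((((((\f.(\g.(\h.((f h) g)))) ((\d.(\e.((d e) e))) v)) ((\b.(\c.b)) (\f.(\g.(\h.((f h) g)))))) ((\f.(\g.(\h.((f h) g)))) t)) q) (\d.(\e.((d e) e))))
Step 1: (((((\g.(\h.((((\d.(\e.((d e) e))) v) h) g))) ((\b.(\c.b)) (\f.(\g.(\h.((f h) g)))))) ((\f.(\g.(\h.((f h) g)))) t)) q) (\d.(\e.((d e) e))))
Step 2: ((((\h.((((\d.(\e.((d e) e))) v) h) ((\b.(\c.b)) (\f.(\g.(\h.((f h) g))))))) ((\f.(\g.(\h.((f h) g)))) t)) q) (\d.(\e.((d e) e))))
Step 3: ((((((\d.(\e.((d e) e))) v) ((\f.(\g.(\h.((f h) g)))) t)) ((\b.(\c.b)) (\f.(\g.(\h.((f h) g)))))) q) (\d.(\e.((d e) e))))
Step 4: (((((\e.((v e) e)) ((\f.(\g.(\h.((f h) g)))) t)) ((\b.(\c.b)) (\f.(\g.(\h.((f h) g)))))) q) (\d.(\e.((d e) e))))
Step 5: (((((v ((\f.(\g.(\h.((f h) g)))) t)) ((\f.(\g.(\h.((f h) g)))) t)) ((\b.(\c.b)) (\f.(\g.(\h.((f h) g)))))) q) (\d.(\e.((d e) e))))
Step 6: (((((v (\g.(\h.((t h) g)))) ((\f.(\g.(\h.((f h) g)))) t)) ((\b.(\c.b)) (\f.(\g.(\h.((f h) g)))))) q) (\d.(\e.((d e) e))))
Step 7: (((((v (\g.(\h.((t h) g)))) (\g.(\h.((t h) g)))) ((\b.(\c.b)) (\f.(\g.(\h.((f h) g)))))) q) (\d.(\e.((d e) e))))
Step 8: (((((v (\g.(\h.((t h) g)))) (\g.(\h.((t h) g)))) (\c.(\f.(\g.(\h.((f h) g)))))) q) (\d.(\e.((d e) e))))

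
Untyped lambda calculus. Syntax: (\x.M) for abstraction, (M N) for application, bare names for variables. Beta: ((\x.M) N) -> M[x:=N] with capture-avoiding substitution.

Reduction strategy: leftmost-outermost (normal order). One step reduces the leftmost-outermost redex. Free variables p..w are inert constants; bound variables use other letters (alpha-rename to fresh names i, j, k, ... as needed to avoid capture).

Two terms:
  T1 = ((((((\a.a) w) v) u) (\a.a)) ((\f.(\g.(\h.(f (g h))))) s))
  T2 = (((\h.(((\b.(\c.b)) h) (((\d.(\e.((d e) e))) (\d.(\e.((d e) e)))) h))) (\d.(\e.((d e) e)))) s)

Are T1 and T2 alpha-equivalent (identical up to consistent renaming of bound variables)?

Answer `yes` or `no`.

Answer: no

Derivation:
Term 1: ((((((\a.a) w) v) u) (\a.a)) ((\f.(\g.(\h.(f (g h))))) s))
Term 2: (((\h.(((\b.(\c.b)) h) (((\d.(\e.((d e) e))) (\d.(\e.((d e) e)))) h))) (\d.(\e.((d e) e)))) s)
Alpha-equivalence: compare structure up to binder renaming.
Result: False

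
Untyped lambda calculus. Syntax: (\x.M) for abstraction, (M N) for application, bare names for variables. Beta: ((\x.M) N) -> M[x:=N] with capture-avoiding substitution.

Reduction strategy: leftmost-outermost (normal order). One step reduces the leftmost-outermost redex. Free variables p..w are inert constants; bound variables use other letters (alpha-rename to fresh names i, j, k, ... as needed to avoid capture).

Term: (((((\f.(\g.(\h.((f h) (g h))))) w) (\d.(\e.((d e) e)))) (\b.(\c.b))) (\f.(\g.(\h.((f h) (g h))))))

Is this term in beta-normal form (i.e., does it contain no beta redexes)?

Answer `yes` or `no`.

Term: (((((\f.(\g.(\h.((f h) (g h))))) w) (\d.(\e.((d e) e)))) (\b.(\c.b))) (\f.(\g.(\h.((f h) (g h))))))
Found 1 beta redex(es).

Answer: no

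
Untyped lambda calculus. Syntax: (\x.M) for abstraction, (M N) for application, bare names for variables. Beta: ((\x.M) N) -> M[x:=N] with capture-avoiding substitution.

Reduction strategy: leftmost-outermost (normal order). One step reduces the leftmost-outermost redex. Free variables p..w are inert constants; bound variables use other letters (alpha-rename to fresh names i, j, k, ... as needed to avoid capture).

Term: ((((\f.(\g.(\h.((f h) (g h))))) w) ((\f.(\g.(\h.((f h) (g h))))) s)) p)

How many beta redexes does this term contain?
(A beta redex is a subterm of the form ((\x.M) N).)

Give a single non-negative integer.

Answer: 2

Derivation:
Term: ((((\f.(\g.(\h.((f h) (g h))))) w) ((\f.(\g.(\h.((f h) (g h))))) s)) p)
  Redex: ((\f.(\g.(\h.((f h) (g h))))) w)
  Redex: ((\f.(\g.(\h.((f h) (g h))))) s)
Total redexes: 2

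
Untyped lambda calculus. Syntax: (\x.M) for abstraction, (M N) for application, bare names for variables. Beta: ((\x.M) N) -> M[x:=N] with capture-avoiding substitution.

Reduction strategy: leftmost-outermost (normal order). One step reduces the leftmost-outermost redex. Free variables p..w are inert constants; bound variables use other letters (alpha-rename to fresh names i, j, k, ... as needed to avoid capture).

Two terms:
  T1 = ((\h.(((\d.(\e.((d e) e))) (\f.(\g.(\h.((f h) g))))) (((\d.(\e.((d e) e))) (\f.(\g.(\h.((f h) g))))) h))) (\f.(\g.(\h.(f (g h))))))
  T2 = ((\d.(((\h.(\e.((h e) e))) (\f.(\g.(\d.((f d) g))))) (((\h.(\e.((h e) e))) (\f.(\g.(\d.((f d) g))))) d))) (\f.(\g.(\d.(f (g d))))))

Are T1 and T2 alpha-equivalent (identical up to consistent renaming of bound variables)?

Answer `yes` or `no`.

Term 1: ((\h.(((\d.(\e.((d e) e))) (\f.(\g.(\h.((f h) g))))) (((\d.(\e.((d e) e))) (\f.(\g.(\h.((f h) g))))) h))) (\f.(\g.(\h.(f (g h))))))
Term 2: ((\d.(((\h.(\e.((h e) e))) (\f.(\g.(\d.((f d) g))))) (((\h.(\e.((h e) e))) (\f.(\g.(\d.((f d) g))))) d))) (\f.(\g.(\d.(f (g d))))))
Alpha-equivalence: compare structure up to binder renaming.
Result: True

Answer: yes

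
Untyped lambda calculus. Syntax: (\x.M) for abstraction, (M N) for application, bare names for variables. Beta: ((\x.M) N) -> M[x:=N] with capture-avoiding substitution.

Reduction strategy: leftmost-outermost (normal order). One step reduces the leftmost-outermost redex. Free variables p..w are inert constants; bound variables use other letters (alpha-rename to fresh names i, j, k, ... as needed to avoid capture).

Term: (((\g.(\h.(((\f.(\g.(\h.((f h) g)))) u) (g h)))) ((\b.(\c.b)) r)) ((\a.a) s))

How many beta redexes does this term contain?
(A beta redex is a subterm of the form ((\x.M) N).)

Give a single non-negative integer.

Term: (((\g.(\h.(((\f.(\g.(\h.((f h) g)))) u) (g h)))) ((\b.(\c.b)) r)) ((\a.a) s))
  Redex: ((\g.(\h.(((\f.(\g.(\h.((f h) g)))) u) (g h)))) ((\b.(\c.b)) r))
  Redex: ((\f.(\g.(\h.((f h) g)))) u)
  Redex: ((\b.(\c.b)) r)
  Redex: ((\a.a) s)
Total redexes: 4

Answer: 4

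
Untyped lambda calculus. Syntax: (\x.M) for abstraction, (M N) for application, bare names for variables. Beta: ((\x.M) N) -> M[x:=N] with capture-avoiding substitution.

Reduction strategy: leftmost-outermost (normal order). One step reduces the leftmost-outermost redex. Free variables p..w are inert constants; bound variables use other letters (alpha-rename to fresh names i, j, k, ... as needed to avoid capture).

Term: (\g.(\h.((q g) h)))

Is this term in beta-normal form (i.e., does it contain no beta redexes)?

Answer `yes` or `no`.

Term: (\g.(\h.((q g) h)))
No beta redexes found.

Answer: yes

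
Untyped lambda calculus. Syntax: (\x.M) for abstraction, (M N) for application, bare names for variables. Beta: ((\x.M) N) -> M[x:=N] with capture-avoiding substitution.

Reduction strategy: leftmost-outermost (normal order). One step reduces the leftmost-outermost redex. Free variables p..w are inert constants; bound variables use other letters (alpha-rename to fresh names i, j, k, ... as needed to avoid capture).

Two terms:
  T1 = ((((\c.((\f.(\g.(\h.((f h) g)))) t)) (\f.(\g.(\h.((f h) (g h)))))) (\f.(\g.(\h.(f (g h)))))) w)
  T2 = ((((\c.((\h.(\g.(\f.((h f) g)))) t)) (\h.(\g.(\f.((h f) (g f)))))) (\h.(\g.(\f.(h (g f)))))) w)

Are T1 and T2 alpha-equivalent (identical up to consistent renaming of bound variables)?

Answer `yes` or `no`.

Term 1: ((((\c.((\f.(\g.(\h.((f h) g)))) t)) (\f.(\g.(\h.((f h) (g h)))))) (\f.(\g.(\h.(f (g h)))))) w)
Term 2: ((((\c.((\h.(\g.(\f.((h f) g)))) t)) (\h.(\g.(\f.((h f) (g f)))))) (\h.(\g.(\f.(h (g f)))))) w)
Alpha-equivalence: compare structure up to binder renaming.
Result: True

Answer: yes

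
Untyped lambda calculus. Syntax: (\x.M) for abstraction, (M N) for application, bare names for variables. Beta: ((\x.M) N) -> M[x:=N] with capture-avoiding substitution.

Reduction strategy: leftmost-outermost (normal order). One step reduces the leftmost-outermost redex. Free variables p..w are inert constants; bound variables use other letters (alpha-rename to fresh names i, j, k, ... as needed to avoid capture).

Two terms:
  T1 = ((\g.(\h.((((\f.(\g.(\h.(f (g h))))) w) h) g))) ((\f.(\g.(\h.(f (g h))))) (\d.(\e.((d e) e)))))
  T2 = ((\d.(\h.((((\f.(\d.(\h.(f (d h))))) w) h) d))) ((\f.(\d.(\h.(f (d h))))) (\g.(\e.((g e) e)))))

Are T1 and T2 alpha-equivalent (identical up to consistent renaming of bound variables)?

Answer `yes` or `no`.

Term 1: ((\g.(\h.((((\f.(\g.(\h.(f (g h))))) w) h) g))) ((\f.(\g.(\h.(f (g h))))) (\d.(\e.((d e) e)))))
Term 2: ((\d.(\h.((((\f.(\d.(\h.(f (d h))))) w) h) d))) ((\f.(\d.(\h.(f (d h))))) (\g.(\e.((g e) e)))))
Alpha-equivalence: compare structure up to binder renaming.
Result: True

Answer: yes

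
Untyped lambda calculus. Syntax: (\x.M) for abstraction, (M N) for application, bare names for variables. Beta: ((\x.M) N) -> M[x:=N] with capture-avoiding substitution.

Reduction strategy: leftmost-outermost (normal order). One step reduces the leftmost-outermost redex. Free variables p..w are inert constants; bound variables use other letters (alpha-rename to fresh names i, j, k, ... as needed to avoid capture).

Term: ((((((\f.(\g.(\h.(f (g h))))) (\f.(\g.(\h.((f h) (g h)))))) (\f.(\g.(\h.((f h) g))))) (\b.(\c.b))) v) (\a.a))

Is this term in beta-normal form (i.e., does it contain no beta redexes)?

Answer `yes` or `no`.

Answer: no

Derivation:
Term: ((((((\f.(\g.(\h.(f (g h))))) (\f.(\g.(\h.((f h) (g h)))))) (\f.(\g.(\h.((f h) g))))) (\b.(\c.b))) v) (\a.a))
Found 1 beta redex(es).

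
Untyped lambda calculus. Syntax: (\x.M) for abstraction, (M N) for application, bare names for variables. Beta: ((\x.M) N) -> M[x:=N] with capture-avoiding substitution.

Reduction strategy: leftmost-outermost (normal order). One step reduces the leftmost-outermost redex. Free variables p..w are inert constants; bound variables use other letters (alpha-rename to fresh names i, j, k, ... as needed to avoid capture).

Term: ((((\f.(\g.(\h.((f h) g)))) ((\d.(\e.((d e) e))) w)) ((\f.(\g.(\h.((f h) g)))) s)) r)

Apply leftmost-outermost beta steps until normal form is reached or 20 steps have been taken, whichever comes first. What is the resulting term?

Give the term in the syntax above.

Step 0: ((((\f.(\g.(\h.((f h) g)))) ((\d.(\e.((d e) e))) w)) ((\f.(\g.(\h.((f h) g)))) s)) r)
Step 1: (((\g.(\h.((((\d.(\e.((d e) e))) w) h) g))) ((\f.(\g.(\h.((f h) g)))) s)) r)
Step 2: ((\h.((((\d.(\e.((d e) e))) w) h) ((\f.(\g.(\h.((f h) g)))) s))) r)
Step 3: ((((\d.(\e.((d e) e))) w) r) ((\f.(\g.(\h.((f h) g)))) s))
Step 4: (((\e.((w e) e)) r) ((\f.(\g.(\h.((f h) g)))) s))
Step 5: (((w r) r) ((\f.(\g.(\h.((f h) g)))) s))
Step 6: (((w r) r) (\g.(\h.((s h) g))))

Answer: (((w r) r) (\g.(\h.((s h) g))))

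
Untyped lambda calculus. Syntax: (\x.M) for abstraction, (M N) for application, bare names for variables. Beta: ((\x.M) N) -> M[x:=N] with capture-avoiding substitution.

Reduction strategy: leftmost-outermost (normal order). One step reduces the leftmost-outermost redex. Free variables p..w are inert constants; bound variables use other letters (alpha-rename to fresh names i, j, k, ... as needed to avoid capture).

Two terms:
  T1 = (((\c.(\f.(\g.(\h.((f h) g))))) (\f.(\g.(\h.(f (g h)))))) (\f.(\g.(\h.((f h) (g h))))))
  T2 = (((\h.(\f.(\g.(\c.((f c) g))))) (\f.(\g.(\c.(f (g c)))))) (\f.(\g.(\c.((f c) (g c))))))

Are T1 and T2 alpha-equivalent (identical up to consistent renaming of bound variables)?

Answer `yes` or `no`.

Term 1: (((\c.(\f.(\g.(\h.((f h) g))))) (\f.(\g.(\h.(f (g h)))))) (\f.(\g.(\h.((f h) (g h))))))
Term 2: (((\h.(\f.(\g.(\c.((f c) g))))) (\f.(\g.(\c.(f (g c)))))) (\f.(\g.(\c.((f c) (g c))))))
Alpha-equivalence: compare structure up to binder renaming.
Result: True

Answer: yes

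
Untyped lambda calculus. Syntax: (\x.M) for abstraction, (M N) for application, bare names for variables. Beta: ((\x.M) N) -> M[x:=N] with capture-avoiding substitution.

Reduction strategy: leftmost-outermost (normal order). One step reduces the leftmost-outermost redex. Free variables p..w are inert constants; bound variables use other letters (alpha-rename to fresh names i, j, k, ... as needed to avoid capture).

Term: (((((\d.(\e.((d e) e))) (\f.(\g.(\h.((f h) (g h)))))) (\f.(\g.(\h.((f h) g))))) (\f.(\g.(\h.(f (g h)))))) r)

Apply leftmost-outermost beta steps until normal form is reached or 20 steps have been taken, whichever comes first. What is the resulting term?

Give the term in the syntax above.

Answer: (\h.(r (\i.(\j.(i (h j))))))

Derivation:
Step 0: (((((\d.(\e.((d e) e))) (\f.(\g.(\h.((f h) (g h)))))) (\f.(\g.(\h.((f h) g))))) (\f.(\g.(\h.(f (g h)))))) r)
Step 1: ((((\e.(((\f.(\g.(\h.((f h) (g h))))) e) e)) (\f.(\g.(\h.((f h) g))))) (\f.(\g.(\h.(f (g h)))))) r)
Step 2: (((((\f.(\g.(\h.((f h) (g h))))) (\f.(\g.(\h.((f h) g))))) (\f.(\g.(\h.((f h) g))))) (\f.(\g.(\h.(f (g h)))))) r)
Step 3: ((((\g.(\h.(((\f.(\g.(\h.((f h) g)))) h) (g h)))) (\f.(\g.(\h.((f h) g))))) (\f.(\g.(\h.(f (g h)))))) r)
Step 4: (((\h.(((\f.(\g.(\h.((f h) g)))) h) ((\f.(\g.(\h.((f h) g)))) h))) (\f.(\g.(\h.(f (g h)))))) r)
Step 5: ((((\f.(\g.(\h.((f h) g)))) (\f.(\g.(\h.(f (g h)))))) ((\f.(\g.(\h.((f h) g)))) (\f.(\g.(\h.(f (g h))))))) r)
Step 6: (((\g.(\h.(((\f.(\g.(\h.(f (g h))))) h) g))) ((\f.(\g.(\h.((f h) g)))) (\f.(\g.(\h.(f (g h))))))) r)
Step 7: ((\h.(((\f.(\g.(\h.(f (g h))))) h) ((\f.(\g.(\h.((f h) g)))) (\f.(\g.(\h.(f (g h)))))))) r)
Step 8: (((\f.(\g.(\h.(f (g h))))) r) ((\f.(\g.(\h.((f h) g)))) (\f.(\g.(\h.(f (g h)))))))
Step 9: ((\g.(\h.(r (g h)))) ((\f.(\g.(\h.((f h) g)))) (\f.(\g.(\h.(f (g h)))))))
Step 10: (\h.(r (((\f.(\g.(\h.((f h) g)))) (\f.(\g.(\h.(f (g h)))))) h)))
Step 11: (\h.(r ((\g.(\h.(((\f.(\g.(\h.(f (g h))))) h) g))) h)))
Step 12: (\h.(r (\i.(((\f.(\g.(\h.(f (g h))))) i) h))))
Step 13: (\h.(r (\i.((\g.(\h.(i (g h)))) h))))
Step 14: (\h.(r (\i.(\j.(i (h j))))))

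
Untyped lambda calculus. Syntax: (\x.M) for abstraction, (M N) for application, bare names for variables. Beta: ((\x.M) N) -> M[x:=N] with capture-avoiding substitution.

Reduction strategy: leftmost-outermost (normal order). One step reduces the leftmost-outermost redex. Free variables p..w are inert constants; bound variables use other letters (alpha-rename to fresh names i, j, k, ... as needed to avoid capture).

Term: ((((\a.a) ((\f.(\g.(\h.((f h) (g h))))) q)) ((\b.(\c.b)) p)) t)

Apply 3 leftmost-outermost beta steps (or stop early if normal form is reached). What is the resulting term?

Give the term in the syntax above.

Step 0: ((((\a.a) ((\f.(\g.(\h.((f h) (g h))))) q)) ((\b.(\c.b)) p)) t)
Step 1: ((((\f.(\g.(\h.((f h) (g h))))) q) ((\b.(\c.b)) p)) t)
Step 2: (((\g.(\h.((q h) (g h)))) ((\b.(\c.b)) p)) t)
Step 3: ((\h.((q h) (((\b.(\c.b)) p) h))) t)

Answer: ((\h.((q h) (((\b.(\c.b)) p) h))) t)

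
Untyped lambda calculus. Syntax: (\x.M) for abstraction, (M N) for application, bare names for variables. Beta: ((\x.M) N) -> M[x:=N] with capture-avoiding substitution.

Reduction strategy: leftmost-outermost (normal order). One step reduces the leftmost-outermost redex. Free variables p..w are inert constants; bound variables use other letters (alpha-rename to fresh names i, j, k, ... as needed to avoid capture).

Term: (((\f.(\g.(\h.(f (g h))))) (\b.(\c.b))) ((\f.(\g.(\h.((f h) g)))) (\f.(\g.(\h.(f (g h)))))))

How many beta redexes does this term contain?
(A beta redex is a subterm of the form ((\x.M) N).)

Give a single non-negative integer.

Answer: 2

Derivation:
Term: (((\f.(\g.(\h.(f (g h))))) (\b.(\c.b))) ((\f.(\g.(\h.((f h) g)))) (\f.(\g.(\h.(f (g h)))))))
  Redex: ((\f.(\g.(\h.(f (g h))))) (\b.(\c.b)))
  Redex: ((\f.(\g.(\h.((f h) g)))) (\f.(\g.(\h.(f (g h))))))
Total redexes: 2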